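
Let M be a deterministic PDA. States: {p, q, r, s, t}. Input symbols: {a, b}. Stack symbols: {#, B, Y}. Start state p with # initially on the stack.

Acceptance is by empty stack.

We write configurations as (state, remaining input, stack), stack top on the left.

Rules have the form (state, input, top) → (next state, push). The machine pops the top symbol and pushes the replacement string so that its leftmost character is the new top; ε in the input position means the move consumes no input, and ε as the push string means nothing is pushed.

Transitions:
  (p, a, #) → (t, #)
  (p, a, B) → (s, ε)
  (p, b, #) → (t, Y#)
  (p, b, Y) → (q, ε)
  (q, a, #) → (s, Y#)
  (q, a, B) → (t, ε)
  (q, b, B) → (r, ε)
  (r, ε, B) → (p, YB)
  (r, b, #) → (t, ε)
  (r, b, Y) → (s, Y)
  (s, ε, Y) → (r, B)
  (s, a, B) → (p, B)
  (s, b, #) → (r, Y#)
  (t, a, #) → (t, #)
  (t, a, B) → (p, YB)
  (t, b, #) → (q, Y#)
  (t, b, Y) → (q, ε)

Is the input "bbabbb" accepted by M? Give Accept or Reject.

Accept

(p, bbabbb, #)
  read b, top #: go to t, push Y# → (t, babbb, Y#)
  read b, top Y: go to q, push ε → (q, abbb, #)
  read a, top #: go to s, push Y# → (s, bbb, Y#)
  ε-move, top Y: go to r, push B → (r, bbb, B#)
  ε-move, top B: go to p, push YB → (p, bbb, YB#)
  read b, top Y: go to q, push ε → (q, bb, B#)
  read b, top B: go to r, push ε → (r, b, #)
  read b, top #: go to t, push ε → (t, ε, ε)
All input consumed and the stack is empty.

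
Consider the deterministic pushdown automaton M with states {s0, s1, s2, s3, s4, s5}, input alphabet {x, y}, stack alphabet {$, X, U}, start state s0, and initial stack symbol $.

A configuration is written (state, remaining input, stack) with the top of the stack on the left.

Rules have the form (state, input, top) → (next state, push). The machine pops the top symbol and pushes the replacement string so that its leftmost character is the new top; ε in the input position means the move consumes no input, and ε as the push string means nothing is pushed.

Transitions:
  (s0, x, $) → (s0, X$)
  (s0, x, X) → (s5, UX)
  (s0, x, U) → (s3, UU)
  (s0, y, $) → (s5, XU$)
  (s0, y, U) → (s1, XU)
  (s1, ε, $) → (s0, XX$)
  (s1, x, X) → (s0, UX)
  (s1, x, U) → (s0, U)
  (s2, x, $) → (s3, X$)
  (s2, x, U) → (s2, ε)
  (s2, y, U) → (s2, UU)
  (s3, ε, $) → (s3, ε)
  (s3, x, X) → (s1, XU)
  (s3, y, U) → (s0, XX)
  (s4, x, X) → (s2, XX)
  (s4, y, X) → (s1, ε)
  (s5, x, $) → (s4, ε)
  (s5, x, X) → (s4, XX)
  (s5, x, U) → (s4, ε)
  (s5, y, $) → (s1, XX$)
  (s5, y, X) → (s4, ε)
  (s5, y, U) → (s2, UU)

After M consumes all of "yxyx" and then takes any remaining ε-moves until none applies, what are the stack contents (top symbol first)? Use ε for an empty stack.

UXU$

(s0, yxyx, $)
  read y, top $: go to s5, push XU$ → (s5, xyx, XU$)
  read x, top X: go to s4, push XX → (s4, yx, XXU$)
  read y, top X: go to s1, push ε → (s1, x, XU$)
  read x, top X: go to s0, push UX → (s0, ε, UXU$)
All input consumed in state s0 with stack UXU$.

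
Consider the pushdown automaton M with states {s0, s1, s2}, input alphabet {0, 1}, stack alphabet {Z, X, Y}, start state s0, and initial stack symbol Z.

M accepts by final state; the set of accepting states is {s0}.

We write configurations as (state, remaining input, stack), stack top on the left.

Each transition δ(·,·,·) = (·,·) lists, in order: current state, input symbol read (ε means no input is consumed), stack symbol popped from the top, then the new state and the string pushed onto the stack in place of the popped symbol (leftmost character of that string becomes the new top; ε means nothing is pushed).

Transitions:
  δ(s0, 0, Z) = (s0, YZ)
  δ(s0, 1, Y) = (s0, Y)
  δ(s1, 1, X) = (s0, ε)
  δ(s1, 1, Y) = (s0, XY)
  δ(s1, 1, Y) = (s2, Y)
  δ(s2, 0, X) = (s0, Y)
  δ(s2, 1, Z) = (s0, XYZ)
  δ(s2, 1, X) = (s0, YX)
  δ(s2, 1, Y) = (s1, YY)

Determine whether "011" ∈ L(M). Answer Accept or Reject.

One accepting computation: (s0, 011, Z) ⊢ (s0, 11, YZ) ⊢ (s0, 1, YZ) ⊢ (s0, ε, YZ)
All input consumed and state s0 ∈ F.

Accept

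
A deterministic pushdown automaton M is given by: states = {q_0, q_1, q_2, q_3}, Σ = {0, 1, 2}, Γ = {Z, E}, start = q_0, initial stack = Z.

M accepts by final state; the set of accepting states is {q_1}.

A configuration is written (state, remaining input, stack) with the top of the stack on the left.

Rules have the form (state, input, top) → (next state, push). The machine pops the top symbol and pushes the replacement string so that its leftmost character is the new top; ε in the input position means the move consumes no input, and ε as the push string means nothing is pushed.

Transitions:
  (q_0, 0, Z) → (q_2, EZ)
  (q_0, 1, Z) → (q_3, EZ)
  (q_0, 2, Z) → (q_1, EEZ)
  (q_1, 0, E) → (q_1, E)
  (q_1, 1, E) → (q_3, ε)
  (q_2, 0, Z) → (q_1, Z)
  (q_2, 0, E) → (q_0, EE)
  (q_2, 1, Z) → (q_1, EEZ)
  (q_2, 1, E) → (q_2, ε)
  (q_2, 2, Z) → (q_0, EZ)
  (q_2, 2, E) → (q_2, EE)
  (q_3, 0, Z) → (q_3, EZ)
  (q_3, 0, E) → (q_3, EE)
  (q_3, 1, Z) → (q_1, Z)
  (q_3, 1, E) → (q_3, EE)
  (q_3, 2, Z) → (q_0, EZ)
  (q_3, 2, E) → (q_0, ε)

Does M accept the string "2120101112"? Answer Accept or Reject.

(q_0, 2120101112, Z) ⊢ (q_1, 120101112, EEZ) ⊢ (q_3, 20101112, EZ) ⊢ (q_0, 0101112, Z) ⊢ (q_2, 101112, EZ) ⊢ (q_2, 01112, Z) ⊢ (q_1, 1112, Z)
No transition applies at (q_1, 1112, Z); input not fully consumed.

Reject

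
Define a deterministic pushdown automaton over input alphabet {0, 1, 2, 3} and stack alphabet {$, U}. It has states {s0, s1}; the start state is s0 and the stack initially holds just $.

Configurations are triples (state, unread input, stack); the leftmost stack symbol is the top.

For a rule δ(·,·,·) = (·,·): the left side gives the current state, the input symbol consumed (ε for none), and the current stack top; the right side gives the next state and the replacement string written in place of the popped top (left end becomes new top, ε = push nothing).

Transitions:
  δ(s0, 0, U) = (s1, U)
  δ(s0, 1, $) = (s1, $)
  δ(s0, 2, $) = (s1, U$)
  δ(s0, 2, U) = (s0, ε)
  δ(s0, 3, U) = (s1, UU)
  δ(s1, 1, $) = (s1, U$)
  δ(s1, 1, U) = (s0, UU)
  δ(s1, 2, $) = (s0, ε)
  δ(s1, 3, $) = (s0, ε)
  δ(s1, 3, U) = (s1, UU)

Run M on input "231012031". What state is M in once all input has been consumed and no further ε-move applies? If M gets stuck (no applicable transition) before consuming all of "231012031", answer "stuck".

(s0, 231012031, $)
  read 2, top $: go to s1, push U$ → (s1, 31012031, U$)
  read 3, top U: go to s1, push UU → (s1, 1012031, UU$)
  read 1, top U: go to s0, push UU → (s0, 012031, UUU$)
  read 0, top U: go to s1, push U → (s1, 12031, UUU$)
  read 1, top U: go to s0, push UU → (s0, 2031, UUUU$)
  read 2, top U: go to s0, push ε → (s0, 031, UUU$)
  read 0, top U: go to s1, push U → (s1, 31, UUU$)
  read 3, top U: go to s1, push UU → (s1, 1, UUUU$)
  read 1, top U: go to s0, push UU → (s0, ε, UUUUU$)
All input consumed; M is in state s0.

s0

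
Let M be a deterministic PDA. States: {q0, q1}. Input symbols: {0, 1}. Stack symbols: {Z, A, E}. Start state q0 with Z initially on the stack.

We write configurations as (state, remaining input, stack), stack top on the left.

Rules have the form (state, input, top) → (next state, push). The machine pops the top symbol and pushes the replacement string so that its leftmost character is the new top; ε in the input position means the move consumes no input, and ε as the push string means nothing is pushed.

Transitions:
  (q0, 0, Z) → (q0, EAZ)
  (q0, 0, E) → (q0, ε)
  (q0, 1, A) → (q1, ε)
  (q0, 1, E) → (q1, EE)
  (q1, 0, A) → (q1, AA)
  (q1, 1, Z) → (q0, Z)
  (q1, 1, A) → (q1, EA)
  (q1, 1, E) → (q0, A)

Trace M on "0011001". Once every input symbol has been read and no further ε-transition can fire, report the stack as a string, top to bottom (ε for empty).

Z

(q0, 0011001, Z)
  read 0, top Z: go to q0, push EAZ → (q0, 011001, EAZ)
  read 0, top E: go to q0, push ε → (q0, 11001, AZ)
  read 1, top A: go to q1, push ε → (q1, 1001, Z)
  read 1, top Z: go to q0, push Z → (q0, 001, Z)
  read 0, top Z: go to q0, push EAZ → (q0, 01, EAZ)
  read 0, top E: go to q0, push ε → (q0, 1, AZ)
  read 1, top A: go to q1, push ε → (q1, ε, Z)
All input consumed in state q1 with stack Z.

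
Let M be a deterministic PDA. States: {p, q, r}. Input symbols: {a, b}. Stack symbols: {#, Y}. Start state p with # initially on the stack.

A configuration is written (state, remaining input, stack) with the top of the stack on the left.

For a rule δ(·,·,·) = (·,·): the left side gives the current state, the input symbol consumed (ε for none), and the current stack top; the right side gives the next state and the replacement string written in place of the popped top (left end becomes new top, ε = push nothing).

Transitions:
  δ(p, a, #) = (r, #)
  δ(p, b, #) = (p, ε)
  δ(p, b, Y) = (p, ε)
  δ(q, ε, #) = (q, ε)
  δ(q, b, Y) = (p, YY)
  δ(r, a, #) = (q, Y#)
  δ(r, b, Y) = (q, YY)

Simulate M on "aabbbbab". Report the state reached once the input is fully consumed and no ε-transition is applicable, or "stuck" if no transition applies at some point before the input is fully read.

stuck

(p, aabbbbab, #) ⊢ (r, abbbbab, #) ⊢ (q, bbbbab, Y#) ⊢ (p, bbbab, YY#) ⊢ (p, bbab, Y#) ⊢ (p, bab, #) ⊢ (p, ab, ε)
No transition for (p, a, top ε); M blocks with input ab remaining.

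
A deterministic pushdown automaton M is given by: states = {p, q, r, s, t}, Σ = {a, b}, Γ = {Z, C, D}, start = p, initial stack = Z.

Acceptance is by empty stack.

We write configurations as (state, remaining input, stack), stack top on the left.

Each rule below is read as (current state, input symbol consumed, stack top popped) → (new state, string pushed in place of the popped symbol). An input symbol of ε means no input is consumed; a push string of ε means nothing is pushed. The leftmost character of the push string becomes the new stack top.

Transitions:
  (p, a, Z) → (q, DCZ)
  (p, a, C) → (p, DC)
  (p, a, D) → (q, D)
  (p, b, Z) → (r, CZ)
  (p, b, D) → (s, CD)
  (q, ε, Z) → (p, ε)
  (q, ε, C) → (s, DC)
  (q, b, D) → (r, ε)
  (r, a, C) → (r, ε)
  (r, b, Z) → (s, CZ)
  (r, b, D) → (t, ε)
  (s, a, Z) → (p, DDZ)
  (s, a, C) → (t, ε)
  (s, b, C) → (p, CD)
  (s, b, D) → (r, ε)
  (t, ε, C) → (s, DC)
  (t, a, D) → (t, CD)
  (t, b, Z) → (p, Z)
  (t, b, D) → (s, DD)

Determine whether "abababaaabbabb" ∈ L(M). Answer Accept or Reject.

Reject

(p, abababaaabbabb, Z)
  read a, top Z: go to q, push DCZ → (q, bababaaabbabb, DCZ)
  read b, top D: go to r, push ε → (r, ababaaabbabb, CZ)
  read a, top C: go to r, push ε → (r, babaaabbabb, Z)
  read b, top Z: go to s, push CZ → (s, abaaabbabb, CZ)
  read a, top C: go to t, push ε → (t, baaabbabb, Z)
  read b, top Z: go to p, push Z → (p, aaabbabb, Z)
  read a, top Z: go to q, push DCZ → (q, aabbabb, DCZ)
No transition applies at (q, aabbabb, DCZ); input not fully consumed.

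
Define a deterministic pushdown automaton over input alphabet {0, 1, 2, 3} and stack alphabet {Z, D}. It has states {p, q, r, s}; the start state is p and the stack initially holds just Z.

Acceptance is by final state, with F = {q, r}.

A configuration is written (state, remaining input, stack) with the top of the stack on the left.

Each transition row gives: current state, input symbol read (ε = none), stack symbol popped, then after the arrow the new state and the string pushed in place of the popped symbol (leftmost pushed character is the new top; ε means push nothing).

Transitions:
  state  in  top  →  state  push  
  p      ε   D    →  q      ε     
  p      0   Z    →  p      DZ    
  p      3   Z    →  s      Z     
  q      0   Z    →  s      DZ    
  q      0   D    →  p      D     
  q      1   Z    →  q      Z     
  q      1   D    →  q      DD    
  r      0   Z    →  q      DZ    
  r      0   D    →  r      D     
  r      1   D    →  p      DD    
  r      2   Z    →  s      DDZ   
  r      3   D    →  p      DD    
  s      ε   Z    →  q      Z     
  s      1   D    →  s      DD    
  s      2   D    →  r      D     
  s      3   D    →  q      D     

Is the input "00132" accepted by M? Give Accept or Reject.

Reject

(p, 00132, Z)
  read 0, top Z: go to p, push DZ → (p, 0132, DZ)
  ε-move, top D: go to q, push ε → (q, 0132, Z)
  read 0, top Z: go to s, push DZ → (s, 132, DZ)
  read 1, top D: go to s, push DD → (s, 32, DDZ)
  read 3, top D: go to q, push D → (q, 2, DDZ)
No transition applies at (q, 2, DDZ); input not fully consumed.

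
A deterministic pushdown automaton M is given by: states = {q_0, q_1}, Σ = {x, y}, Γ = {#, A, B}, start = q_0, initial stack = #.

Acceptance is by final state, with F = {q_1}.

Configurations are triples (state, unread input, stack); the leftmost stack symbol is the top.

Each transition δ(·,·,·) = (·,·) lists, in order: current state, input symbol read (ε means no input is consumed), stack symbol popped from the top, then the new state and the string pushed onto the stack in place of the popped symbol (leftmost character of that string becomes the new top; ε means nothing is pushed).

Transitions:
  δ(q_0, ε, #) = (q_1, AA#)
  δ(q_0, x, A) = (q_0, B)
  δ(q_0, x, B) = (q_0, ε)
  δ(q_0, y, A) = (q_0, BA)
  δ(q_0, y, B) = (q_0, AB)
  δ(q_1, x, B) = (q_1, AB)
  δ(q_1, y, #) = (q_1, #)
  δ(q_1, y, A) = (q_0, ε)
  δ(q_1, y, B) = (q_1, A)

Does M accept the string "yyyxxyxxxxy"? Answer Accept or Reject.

(q_0, yyyxxyxxxxy, #)
  ε-move, top #: go to q_1, push AA# → (q_1, yyyxxyxxxxy, AA#)
  read y, top A: go to q_0, push ε → (q_0, yyxxyxxxxy, A#)
  read y, top A: go to q_0, push BA → (q_0, yxxyxxxxy, BA#)
  read y, top B: go to q_0, push AB → (q_0, xxyxxxxy, ABA#)
  read x, top A: go to q_0, push B → (q_0, xyxxxxy, BBA#)
  read x, top B: go to q_0, push ε → (q_0, yxxxxy, BA#)
  read y, top B: go to q_0, push AB → (q_0, xxxxy, ABA#)
  read x, top A: go to q_0, push B → (q_0, xxxy, BBA#)
  read x, top B: go to q_0, push ε → (q_0, xxy, BA#)
  read x, top B: go to q_0, push ε → (q_0, xy, A#)
  read x, top A: go to q_0, push B → (q_0, y, B#)
  read y, top B: go to q_0, push AB → (q_0, ε, AB#)
All input consumed; state q_0 ∉ F and no further ε-move applies.

Reject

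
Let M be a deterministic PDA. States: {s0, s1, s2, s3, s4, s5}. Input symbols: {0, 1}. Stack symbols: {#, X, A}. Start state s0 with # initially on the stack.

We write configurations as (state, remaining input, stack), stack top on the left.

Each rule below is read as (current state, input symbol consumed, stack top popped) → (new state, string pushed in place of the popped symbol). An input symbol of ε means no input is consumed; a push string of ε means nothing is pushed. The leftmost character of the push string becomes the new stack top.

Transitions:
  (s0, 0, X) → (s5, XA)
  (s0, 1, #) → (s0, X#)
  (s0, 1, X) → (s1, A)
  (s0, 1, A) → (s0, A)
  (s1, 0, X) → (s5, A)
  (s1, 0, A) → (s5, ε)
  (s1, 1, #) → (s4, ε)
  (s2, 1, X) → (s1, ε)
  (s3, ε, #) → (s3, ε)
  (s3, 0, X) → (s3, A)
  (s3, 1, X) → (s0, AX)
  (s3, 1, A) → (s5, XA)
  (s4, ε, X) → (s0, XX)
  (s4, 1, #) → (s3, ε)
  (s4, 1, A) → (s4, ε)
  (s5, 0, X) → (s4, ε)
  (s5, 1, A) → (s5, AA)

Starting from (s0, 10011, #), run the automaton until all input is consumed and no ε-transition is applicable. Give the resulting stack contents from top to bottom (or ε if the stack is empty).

ε

(s0, 10011, #) ⊢ (s0, 0011, X#) ⊢ (s5, 011, XA#) ⊢ (s4, 11, A#) ⊢ (s4, 1, #) ⊢ (s3, ε, ε)
All input consumed in state s3 with stack ε.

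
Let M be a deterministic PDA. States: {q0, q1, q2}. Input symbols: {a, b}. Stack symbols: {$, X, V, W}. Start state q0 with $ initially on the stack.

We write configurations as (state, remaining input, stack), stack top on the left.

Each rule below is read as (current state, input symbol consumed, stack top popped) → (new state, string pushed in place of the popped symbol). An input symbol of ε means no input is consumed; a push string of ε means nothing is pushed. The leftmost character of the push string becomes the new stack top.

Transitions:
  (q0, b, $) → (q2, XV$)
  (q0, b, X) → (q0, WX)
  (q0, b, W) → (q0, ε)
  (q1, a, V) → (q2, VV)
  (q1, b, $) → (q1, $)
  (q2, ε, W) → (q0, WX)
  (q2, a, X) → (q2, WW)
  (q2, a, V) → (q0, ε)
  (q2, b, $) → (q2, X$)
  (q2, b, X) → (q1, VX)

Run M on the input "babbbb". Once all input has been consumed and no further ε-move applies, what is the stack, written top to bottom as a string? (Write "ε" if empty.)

WXWV$

(q0, babbbb, $) ⊢ (q2, abbbb, XV$) ⊢ (q2, bbbb, WWV$) ⊢ (q0, bbbb, WXWV$) ⊢ (q0, bbb, XWV$) ⊢ (q0, bb, WXWV$) ⊢ (q0, b, XWV$) ⊢ (q0, ε, WXWV$)
All input consumed in state q0 with stack WXWV$.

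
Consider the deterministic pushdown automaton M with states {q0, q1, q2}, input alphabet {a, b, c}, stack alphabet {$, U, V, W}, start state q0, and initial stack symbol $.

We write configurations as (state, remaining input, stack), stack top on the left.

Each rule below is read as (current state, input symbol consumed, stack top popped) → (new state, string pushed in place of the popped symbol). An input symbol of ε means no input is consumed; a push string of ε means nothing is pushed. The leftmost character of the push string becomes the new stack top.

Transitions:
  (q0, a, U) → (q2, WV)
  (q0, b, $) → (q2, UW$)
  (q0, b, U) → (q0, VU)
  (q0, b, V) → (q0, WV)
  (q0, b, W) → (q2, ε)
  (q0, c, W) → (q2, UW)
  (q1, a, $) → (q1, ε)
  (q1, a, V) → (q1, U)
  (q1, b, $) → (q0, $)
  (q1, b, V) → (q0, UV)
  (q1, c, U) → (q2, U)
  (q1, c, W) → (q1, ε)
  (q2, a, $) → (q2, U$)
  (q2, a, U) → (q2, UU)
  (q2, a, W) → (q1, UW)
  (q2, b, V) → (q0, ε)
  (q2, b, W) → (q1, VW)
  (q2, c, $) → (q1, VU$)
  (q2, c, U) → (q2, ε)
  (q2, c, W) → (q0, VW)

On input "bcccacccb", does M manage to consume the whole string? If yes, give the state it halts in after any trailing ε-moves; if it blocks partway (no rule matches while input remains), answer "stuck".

(q0, bcccacccb, $)
  read b, top $: go to q2, push UW$ → (q2, cccacccb, UW$)
  read c, top U: go to q2, push ε → (q2, ccacccb, W$)
  read c, top W: go to q0, push VW → (q0, cacccb, VW$)
No transition for (q0, c, top V); M blocks with input cacccb remaining.

stuck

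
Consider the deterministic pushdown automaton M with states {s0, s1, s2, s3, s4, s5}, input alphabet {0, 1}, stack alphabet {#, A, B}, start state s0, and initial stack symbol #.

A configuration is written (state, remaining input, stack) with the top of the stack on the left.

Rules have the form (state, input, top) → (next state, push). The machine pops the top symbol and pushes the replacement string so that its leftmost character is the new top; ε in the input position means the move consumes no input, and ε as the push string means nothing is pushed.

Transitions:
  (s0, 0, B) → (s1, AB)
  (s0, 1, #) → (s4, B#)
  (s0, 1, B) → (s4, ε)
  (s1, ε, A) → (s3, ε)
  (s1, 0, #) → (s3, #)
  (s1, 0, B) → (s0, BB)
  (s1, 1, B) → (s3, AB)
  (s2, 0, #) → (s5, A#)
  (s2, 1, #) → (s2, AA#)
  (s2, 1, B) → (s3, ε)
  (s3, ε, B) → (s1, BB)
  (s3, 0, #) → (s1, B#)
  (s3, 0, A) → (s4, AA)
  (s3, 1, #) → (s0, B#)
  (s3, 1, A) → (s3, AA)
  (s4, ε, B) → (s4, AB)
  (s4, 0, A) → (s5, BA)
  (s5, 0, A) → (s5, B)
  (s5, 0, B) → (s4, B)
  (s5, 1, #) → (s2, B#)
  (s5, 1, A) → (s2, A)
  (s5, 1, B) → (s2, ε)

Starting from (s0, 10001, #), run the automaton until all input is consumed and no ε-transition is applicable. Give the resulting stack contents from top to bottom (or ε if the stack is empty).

ABAB#

(s0, 10001, #) ⊢ (s4, 0001, B#) ⊢ (s4, 0001, AB#) ⊢ (s5, 001, BAB#) ⊢ (s4, 01, BAB#) ⊢ (s4, 01, ABAB#) ⊢ (s5, 1, BABAB#) ⊢ (s2, ε, ABAB#)
All input consumed in state s2 with stack ABAB#.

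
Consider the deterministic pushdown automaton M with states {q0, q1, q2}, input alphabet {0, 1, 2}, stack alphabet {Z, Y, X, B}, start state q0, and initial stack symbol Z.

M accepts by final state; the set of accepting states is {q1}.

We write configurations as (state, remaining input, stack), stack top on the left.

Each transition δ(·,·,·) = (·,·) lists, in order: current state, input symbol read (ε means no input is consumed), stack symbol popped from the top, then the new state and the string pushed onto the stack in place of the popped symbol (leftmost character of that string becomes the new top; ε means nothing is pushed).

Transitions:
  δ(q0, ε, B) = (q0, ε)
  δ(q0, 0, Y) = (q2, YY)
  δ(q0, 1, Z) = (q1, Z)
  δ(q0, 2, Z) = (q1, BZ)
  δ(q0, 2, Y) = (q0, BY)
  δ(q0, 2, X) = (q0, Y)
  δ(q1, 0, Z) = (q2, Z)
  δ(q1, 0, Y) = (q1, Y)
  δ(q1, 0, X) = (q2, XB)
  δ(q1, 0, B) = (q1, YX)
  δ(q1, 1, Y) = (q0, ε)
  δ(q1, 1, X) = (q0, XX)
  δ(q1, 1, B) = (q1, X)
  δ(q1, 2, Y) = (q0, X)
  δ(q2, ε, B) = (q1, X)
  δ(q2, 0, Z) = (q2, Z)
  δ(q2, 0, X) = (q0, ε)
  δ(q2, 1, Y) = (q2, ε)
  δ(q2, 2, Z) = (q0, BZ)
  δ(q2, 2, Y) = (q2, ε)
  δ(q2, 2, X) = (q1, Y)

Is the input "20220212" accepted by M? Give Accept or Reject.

Accept

(q0, 20220212, Z)
  read 2, top Z: go to q1, push BZ → (q1, 0220212, BZ)
  read 0, top B: go to q1, push YX → (q1, 220212, YXZ)
  read 2, top Y: go to q0, push X → (q0, 20212, XXZ)
  read 2, top X: go to q0, push Y → (q0, 0212, YXZ)
  read 0, top Y: go to q2, push YY → (q2, 212, YYXZ)
  read 2, top Y: go to q2, push ε → (q2, 12, YXZ)
  read 1, top Y: go to q2, push ε → (q2, 2, XZ)
  read 2, top X: go to q1, push Y → (q1, ε, YZ)
All input consumed; state q1 ∈ F.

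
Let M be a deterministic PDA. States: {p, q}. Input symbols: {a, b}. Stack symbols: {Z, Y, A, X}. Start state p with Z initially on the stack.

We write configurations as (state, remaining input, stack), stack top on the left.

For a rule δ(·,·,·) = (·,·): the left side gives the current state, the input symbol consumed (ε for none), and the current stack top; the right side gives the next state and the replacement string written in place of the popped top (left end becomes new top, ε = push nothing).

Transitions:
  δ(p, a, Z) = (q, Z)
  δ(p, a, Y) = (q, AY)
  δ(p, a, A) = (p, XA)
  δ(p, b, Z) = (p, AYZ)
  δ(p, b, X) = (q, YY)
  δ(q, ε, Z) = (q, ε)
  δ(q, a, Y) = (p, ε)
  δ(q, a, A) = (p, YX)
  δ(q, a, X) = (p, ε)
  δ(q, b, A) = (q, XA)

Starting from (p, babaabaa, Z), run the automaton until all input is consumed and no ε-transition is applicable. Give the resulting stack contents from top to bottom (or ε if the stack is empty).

XAYAYZ

(p, babaabaa, Z)
  read b, top Z: go to p, push AYZ → (p, abaabaa, AYZ)
  read a, top A: go to p, push XA → (p, baabaa, XAYZ)
  read b, top X: go to q, push YY → (q, aabaa, YYAYZ)
  read a, top Y: go to p, push ε → (p, abaa, YAYZ)
  read a, top Y: go to q, push AY → (q, baa, AYAYZ)
  read b, top A: go to q, push XA → (q, aa, XAYAYZ)
  read a, top X: go to p, push ε → (p, a, AYAYZ)
  read a, top A: go to p, push XA → (p, ε, XAYAYZ)
All input consumed in state p with stack XAYAYZ.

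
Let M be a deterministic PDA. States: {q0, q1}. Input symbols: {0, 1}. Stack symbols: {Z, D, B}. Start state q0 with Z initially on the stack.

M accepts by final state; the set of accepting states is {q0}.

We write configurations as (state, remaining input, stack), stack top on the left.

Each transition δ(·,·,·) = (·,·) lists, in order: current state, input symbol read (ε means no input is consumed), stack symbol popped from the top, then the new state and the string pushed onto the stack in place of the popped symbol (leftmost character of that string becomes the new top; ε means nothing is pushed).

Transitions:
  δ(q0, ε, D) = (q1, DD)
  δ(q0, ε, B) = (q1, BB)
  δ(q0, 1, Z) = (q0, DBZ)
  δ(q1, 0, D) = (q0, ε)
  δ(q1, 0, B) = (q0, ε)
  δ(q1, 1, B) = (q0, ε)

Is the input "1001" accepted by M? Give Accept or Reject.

Reject

(q0, 1001, Z)
  read 1, top Z: go to q0, push DBZ → (q0, 001, DBZ)
  ε-move, top D: go to q1, push DD → (q1, 001, DDBZ)
  read 0, top D: go to q0, push ε → (q0, 01, DBZ)
  ε-move, top D: go to q1, push DD → (q1, 01, DDBZ)
  read 0, top D: go to q0, push ε → (q0, 1, DBZ)
  ε-move, top D: go to q1, push DD → (q1, 1, DDBZ)
No transition applies at (q1, 1, DDBZ); input not fully consumed.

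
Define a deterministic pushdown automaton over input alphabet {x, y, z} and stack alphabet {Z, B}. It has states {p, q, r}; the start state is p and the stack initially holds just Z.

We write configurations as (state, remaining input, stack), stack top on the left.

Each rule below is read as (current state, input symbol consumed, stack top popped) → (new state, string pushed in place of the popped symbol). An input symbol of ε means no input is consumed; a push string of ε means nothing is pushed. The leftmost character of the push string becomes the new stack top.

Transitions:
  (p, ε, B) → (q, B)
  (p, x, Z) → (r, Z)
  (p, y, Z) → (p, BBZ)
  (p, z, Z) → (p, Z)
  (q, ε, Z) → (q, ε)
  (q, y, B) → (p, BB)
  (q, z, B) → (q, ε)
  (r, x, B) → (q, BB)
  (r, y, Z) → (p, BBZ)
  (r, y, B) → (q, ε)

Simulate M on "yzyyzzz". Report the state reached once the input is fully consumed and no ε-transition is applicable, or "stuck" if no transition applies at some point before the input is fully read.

(p, yzyyzzz, Z) ⊢ (p, zyyzzz, BBZ) ⊢ (q, zyyzzz, BBZ) ⊢ (q, yyzzz, BZ) ⊢ (p, yzzz, BBZ) ⊢ (q, yzzz, BBZ) ⊢ (p, zzz, BBBZ) ⊢ (q, zzz, BBBZ) ⊢ (q, zz, BBZ) ⊢ (q, z, BZ) ⊢ (q, ε, Z) ⊢ (q, ε, ε)
All input consumed; M is in state q.

q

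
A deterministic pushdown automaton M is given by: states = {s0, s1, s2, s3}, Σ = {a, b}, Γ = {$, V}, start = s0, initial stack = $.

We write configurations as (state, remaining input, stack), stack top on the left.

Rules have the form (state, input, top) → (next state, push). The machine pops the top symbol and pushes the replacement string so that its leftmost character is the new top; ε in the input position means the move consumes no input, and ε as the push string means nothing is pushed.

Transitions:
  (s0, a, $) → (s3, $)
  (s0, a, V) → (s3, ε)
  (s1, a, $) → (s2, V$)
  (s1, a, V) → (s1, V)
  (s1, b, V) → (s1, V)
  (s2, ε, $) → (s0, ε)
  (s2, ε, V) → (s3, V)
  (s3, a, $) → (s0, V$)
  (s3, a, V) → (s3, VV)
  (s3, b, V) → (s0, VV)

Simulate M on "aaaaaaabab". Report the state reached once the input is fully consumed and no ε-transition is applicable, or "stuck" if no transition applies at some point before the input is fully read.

stuck

(s0, aaaaaaabab, $) ⊢ (s3, aaaaaabab, $) ⊢ (s0, aaaaabab, V$) ⊢ (s3, aaaabab, $) ⊢ (s0, aaabab, V$) ⊢ (s3, aabab, $) ⊢ (s0, abab, V$) ⊢ (s3, bab, $)
No transition for (s3, b, top $); M blocks with input bab remaining.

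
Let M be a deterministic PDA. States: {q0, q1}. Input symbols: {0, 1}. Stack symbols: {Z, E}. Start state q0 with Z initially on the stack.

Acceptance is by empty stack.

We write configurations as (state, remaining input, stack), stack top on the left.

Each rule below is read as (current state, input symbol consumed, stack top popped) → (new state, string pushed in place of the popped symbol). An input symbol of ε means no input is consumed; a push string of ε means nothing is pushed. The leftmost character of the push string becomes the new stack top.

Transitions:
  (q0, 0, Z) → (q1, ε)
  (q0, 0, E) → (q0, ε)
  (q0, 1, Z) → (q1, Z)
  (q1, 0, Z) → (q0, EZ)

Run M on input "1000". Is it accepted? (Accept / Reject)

Accept

(q0, 1000, Z) ⊢ (q1, 000, Z) ⊢ (q0, 00, EZ) ⊢ (q0, 0, Z) ⊢ (q1, ε, ε)
All input consumed and the stack is empty.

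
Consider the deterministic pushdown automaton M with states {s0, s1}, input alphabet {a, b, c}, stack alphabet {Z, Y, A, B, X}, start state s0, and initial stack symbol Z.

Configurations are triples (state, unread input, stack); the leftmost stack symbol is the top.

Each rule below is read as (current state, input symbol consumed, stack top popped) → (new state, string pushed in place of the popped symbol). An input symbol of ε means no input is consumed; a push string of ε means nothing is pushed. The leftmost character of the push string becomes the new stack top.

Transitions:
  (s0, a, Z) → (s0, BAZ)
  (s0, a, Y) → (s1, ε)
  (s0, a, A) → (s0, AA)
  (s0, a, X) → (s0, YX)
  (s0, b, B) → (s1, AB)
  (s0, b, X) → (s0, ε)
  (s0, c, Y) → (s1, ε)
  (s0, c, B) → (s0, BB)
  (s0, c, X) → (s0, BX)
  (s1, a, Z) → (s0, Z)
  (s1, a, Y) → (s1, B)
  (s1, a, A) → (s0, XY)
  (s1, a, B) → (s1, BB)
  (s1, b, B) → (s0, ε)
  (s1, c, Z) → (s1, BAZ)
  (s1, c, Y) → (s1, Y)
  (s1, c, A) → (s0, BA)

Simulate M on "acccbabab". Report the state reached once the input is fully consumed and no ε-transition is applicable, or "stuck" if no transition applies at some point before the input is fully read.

s0

(s0, acccbabab, Z) ⊢ (s0, cccbabab, BAZ) ⊢ (s0, ccbabab, BBAZ) ⊢ (s0, cbabab, BBBAZ) ⊢ (s0, babab, BBBBAZ) ⊢ (s1, abab, ABBBBAZ) ⊢ (s0, bab, XYBBBBAZ) ⊢ (s0, ab, YBBBBAZ) ⊢ (s1, b, BBBBAZ) ⊢ (s0, ε, BBBAZ)
All input consumed; M is in state s0.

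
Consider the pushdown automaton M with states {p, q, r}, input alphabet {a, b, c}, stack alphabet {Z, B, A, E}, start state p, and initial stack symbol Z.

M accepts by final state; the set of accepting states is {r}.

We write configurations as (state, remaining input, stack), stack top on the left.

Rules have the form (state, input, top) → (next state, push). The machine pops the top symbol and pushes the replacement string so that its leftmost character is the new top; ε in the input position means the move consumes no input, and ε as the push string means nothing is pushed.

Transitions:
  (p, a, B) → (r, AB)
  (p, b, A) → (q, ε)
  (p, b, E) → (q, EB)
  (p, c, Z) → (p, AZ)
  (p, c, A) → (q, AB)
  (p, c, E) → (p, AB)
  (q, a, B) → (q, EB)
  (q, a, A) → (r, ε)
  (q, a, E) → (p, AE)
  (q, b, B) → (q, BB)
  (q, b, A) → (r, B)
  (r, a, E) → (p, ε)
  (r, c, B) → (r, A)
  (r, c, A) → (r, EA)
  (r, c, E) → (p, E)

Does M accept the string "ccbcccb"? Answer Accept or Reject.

Reject

No computation consumes all input and reaches a final state.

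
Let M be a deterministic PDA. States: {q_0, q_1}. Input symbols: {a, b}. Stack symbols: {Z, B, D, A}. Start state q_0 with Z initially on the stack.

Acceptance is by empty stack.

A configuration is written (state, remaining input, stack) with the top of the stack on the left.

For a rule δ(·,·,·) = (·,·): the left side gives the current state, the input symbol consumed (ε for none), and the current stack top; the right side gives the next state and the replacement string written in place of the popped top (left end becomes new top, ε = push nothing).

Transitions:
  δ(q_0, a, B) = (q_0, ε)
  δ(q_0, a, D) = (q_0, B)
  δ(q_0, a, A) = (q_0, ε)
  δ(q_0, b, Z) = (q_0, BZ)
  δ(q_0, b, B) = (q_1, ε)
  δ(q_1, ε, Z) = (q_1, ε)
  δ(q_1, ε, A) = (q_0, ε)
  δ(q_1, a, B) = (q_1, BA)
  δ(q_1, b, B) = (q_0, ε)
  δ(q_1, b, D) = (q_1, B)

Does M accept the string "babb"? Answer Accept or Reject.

(q_0, babb, Z)
  read b, top Z: go to q_0, push BZ → (q_0, abb, BZ)
  read a, top B: go to q_0, push ε → (q_0, bb, Z)
  read b, top Z: go to q_0, push BZ → (q_0, b, BZ)
  read b, top B: go to q_1, push ε → (q_1, ε, Z)
  ε-move, top Z: go to q_1, push ε → (q_1, ε, ε)
All input consumed and the stack is empty.

Accept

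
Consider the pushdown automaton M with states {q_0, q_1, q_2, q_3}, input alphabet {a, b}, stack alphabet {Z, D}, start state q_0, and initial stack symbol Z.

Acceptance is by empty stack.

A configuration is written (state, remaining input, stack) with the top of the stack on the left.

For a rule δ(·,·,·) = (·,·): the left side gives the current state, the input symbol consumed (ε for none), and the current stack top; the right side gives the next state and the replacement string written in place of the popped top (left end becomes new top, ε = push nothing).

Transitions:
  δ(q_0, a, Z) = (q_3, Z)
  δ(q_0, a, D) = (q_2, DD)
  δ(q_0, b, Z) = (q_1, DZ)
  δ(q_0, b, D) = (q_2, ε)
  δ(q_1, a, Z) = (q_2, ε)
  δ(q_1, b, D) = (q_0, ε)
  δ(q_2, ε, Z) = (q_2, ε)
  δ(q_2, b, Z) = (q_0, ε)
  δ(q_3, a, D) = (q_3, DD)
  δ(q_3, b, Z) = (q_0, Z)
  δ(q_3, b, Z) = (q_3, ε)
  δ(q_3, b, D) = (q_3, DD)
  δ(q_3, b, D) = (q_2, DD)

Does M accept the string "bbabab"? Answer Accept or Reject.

One accepting computation: (q_0, bbabab, Z) ⊢ (q_1, babab, DZ) ⊢ (q_0, abab, Z) ⊢ (q_3, bab, Z) ⊢ (q_0, ab, Z) ⊢ (q_3, b, Z) ⊢ (q_3, ε, ε)
All input consumed and the stack is empty.

Accept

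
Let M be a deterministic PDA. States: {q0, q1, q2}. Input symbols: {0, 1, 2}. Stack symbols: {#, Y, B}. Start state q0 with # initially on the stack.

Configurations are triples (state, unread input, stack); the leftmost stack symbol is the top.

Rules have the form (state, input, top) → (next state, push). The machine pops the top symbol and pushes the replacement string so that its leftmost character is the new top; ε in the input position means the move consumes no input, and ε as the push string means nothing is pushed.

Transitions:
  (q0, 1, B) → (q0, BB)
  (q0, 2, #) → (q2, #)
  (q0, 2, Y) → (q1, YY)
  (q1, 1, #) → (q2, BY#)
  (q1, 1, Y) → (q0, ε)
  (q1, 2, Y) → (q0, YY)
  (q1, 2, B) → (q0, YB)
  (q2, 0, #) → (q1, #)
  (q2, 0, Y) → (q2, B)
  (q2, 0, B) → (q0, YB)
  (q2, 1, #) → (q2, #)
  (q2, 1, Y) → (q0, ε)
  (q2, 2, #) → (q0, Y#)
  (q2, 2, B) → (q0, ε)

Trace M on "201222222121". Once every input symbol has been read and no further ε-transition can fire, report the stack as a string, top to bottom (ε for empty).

(q0, 201222222121, #)
  read 2, top #: go to q2, push # → (q2, 01222222121, #)
  read 0, top #: go to q1, push # → (q1, 1222222121, #)
  read 1, top #: go to q2, push BY# → (q2, 222222121, BY#)
  read 2, top B: go to q0, push ε → (q0, 22222121, Y#)
  read 2, top Y: go to q1, push YY → (q1, 2222121, YY#)
  read 2, top Y: go to q0, push YY → (q0, 222121, YYY#)
  read 2, top Y: go to q1, push YY → (q1, 22121, YYYY#)
  read 2, top Y: go to q0, push YY → (q0, 2121, YYYYY#)
  read 2, top Y: go to q1, push YY → (q1, 121, YYYYYY#)
  read 1, top Y: go to q0, push ε → (q0, 21, YYYYY#)
  read 2, top Y: go to q1, push YY → (q1, 1, YYYYYY#)
  read 1, top Y: go to q0, push ε → (q0, ε, YYYYY#)
All input consumed in state q0 with stack YYYYY#.

YYYYY#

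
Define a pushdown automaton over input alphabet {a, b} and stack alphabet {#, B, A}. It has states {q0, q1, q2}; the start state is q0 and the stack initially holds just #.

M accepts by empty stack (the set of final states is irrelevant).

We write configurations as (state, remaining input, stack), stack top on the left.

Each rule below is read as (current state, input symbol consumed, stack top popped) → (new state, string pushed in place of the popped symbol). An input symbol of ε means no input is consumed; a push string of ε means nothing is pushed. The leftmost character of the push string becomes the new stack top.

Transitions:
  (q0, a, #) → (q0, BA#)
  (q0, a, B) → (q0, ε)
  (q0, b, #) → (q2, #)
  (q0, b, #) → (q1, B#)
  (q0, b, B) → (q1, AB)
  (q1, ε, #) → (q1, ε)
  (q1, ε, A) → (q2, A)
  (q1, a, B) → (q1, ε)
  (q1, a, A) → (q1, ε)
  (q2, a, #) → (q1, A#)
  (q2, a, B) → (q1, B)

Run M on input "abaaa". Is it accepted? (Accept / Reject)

Accept

One accepting computation: (q0, abaaa, #) ⊢ (q0, baaa, BA#) ⊢ (q1, aaa, ABA#) ⊢ (q1, aa, BA#) ⊢ (q1, a, A#) ⊢ (q1, ε, #) ⊢ (q1, ε, ε)
All input consumed and the stack is empty.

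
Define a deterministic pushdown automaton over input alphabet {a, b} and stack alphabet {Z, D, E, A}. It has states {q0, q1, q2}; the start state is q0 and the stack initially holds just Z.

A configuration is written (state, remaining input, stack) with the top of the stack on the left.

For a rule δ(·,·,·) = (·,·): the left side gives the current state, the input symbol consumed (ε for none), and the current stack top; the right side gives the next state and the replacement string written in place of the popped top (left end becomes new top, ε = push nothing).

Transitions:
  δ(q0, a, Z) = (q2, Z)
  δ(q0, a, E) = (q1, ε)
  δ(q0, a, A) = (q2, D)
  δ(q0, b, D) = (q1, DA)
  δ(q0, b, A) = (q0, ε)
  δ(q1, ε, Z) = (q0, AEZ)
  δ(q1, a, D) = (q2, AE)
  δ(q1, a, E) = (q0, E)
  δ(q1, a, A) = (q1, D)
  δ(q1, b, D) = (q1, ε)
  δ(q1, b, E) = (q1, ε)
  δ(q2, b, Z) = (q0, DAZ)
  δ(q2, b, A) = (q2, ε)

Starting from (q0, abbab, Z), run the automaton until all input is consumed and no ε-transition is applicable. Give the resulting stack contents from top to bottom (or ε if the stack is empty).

EAAZ

(q0, abbab, Z)
  read a, top Z: go to q2, push Z → (q2, bbab, Z)
  read b, top Z: go to q0, push DAZ → (q0, bab, DAZ)
  read b, top D: go to q1, push DA → (q1, ab, DAAZ)
  read a, top D: go to q2, push AE → (q2, b, AEAAZ)
  read b, top A: go to q2, push ε → (q2, ε, EAAZ)
All input consumed in state q2 with stack EAAZ.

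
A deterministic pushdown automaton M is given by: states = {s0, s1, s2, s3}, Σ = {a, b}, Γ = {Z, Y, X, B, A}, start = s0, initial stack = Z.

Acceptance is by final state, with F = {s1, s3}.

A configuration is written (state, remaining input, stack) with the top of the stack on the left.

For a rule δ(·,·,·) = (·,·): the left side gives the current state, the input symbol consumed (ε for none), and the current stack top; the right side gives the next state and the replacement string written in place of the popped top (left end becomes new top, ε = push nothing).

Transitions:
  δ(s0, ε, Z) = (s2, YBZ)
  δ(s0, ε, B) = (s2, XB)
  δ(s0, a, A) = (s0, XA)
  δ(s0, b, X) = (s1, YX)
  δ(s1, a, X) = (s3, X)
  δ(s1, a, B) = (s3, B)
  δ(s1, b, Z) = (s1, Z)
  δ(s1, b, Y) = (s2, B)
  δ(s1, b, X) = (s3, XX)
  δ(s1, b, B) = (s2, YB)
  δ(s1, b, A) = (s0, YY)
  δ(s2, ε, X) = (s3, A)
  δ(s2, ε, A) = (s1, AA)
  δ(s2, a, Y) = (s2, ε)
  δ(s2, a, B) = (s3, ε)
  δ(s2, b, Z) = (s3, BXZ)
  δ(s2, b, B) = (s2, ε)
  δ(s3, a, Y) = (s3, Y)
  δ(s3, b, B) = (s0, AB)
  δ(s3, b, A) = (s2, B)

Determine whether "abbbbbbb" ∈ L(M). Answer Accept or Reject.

Reject

(s0, abbbbbbb, Z)
  ε-move, top Z: go to s2, push YBZ → (s2, abbbbbbb, YBZ)
  read a, top Y: go to s2, push ε → (s2, bbbbbbb, BZ)
  read b, top B: go to s2, push ε → (s2, bbbbbb, Z)
  read b, top Z: go to s3, push BXZ → (s3, bbbbb, BXZ)
  read b, top B: go to s0, push AB → (s0, bbbb, ABXZ)
No transition applies at (s0, bbbb, ABXZ); input not fully consumed.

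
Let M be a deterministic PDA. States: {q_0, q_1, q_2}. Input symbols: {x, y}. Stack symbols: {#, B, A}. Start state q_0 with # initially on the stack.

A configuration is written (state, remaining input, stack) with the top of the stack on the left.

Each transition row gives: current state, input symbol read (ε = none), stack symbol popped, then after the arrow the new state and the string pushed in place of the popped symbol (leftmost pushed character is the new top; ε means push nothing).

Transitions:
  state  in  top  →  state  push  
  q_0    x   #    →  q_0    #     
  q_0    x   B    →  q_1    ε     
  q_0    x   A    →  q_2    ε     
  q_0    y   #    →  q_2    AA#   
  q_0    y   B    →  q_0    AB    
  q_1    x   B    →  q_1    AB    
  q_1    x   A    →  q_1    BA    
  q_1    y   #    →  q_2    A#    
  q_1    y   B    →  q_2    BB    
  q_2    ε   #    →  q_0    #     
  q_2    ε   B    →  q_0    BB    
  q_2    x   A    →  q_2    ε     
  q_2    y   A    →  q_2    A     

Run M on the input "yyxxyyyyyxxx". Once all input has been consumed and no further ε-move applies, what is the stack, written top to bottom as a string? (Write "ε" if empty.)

(q_0, yyxxyyyyyxxx, #)
  read y, top #: go to q_2, push AA# → (q_2, yxxyyyyyxxx, AA#)
  read y, top A: go to q_2, push A → (q_2, xxyyyyyxxx, AA#)
  read x, top A: go to q_2, push ε → (q_2, xyyyyyxxx, A#)
  read x, top A: go to q_2, push ε → (q_2, yyyyyxxx, #)
  ε-move, top #: go to q_0, push # → (q_0, yyyyyxxx, #)
  read y, top #: go to q_2, push AA# → (q_2, yyyyxxx, AA#)
  read y, top A: go to q_2, push A → (q_2, yyyxxx, AA#)
  read y, top A: go to q_2, push A → (q_2, yyxxx, AA#)
  read y, top A: go to q_2, push A → (q_2, yxxx, AA#)
  read y, top A: go to q_2, push A → (q_2, xxx, AA#)
  read x, top A: go to q_2, push ε → (q_2, xx, A#)
  read x, top A: go to q_2, push ε → (q_2, x, #)
  ε-move, top #: go to q_0, push # → (q_0, x, #)
  read x, top #: go to q_0, push # → (q_0, ε, #)
All input consumed in state q_0 with stack #.

#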